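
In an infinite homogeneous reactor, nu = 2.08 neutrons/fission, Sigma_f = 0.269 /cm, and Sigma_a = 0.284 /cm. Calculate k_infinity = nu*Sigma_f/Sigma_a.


k_inf = nu * Sigma_f / Sigma_a
k_inf = 2.08 * 0.269 / 0.284
k_inf = 1.9701

1.9701


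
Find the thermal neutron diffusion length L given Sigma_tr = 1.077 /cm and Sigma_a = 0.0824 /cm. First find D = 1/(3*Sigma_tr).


D = 1 / (3 * Sigma_tr) = 1 / (3 * 1.077) = 0.3095017 cm
L = sqrt(D / Sigma_a)
L = sqrt(0.3095017 / 0.0824)
L = 1.9381 cm

1.9381


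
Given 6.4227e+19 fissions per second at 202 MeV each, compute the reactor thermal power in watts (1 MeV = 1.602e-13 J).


P = fission_rate * E_MeV * 1.602e-13
P = 6.4227e+19 * 202 * 1.602e-13
P = 2.0784e+09 W

2.0784e+09


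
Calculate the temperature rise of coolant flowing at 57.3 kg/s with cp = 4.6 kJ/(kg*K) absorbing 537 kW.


dT = Q / (m_dot * cp)
dT = 537 / (57.3 * 4.6)
dT = 2.0373 C

2.0373


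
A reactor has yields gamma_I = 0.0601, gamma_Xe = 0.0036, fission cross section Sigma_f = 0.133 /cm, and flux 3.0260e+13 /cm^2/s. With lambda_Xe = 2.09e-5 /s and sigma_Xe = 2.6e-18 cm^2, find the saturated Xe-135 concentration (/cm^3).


Xe_eq = (gamma_I + gamma_Xe) * Sigma_f * phi / (lambda_Xe + sigma_Xe * phi)
Numerator = (0.0601 + 0.0036) * 0.133 * 3.0260e+13 = 2.563657e+11
Denominator = 2.09e-5 + 2.6e-18 * 3.0260e+13 = 9.957600e-05
Xe_eq = 2.563657e+11 / 9.957600e-05 = 2.5746e+15 /cm^3

2.5746e+15


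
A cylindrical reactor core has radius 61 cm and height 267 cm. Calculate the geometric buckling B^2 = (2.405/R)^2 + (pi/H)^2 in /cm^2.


B^2 = (2.405/R)^2 + (pi/H)^2
B^2 = (2.405/61)^2 + (pi/267)^2
B^2 = 0.0016929 /cm^2

0.0016929


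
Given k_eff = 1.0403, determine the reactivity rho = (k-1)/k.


rho = (k_eff - 1) / k_eff
rho = (1.0403 - 1) / 1.0403
rho = 0.038739

0.038739


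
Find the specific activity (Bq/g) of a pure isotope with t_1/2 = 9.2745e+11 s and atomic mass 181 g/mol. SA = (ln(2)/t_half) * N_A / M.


lambda = ln(2) / t_half = ln(2) / 9.2745e+11 = 7.473688e-13 /s
SA = lambda * N_A / M
SA = 7.473688e-13 * 6.022e23 / 181
SA = 2.4865e+09 Bq/g

2.4865e+09


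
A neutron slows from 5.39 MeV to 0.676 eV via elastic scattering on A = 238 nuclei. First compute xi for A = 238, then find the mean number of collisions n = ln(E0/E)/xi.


xi = 1 + (A-1)^2/(2A)*ln((A-1)/(A+1)) = 0.008379872 (for A = 238)
n = ln(E0/E) / xi
n = ln(5.39e6 / 0.676) / 0.008379872
n = ln(7.973373e+06) / 0.008379872 = 1896.4

1896.4


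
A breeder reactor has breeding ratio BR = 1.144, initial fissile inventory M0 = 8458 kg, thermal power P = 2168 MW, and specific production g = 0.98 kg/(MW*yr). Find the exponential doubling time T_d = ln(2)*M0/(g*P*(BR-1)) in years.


Breeding gain G = BR - 1 = 1.144 - 1 = 0.144
Fissile production rate = g * P * G = 0.98 * 2168 * 0.144 = 305.94816 kg/yr
T_d = ln(2) * M0 / (g * P * G)
T_d = ln(2) * 8458 / 305.94816 = 19.162 yr

19.162


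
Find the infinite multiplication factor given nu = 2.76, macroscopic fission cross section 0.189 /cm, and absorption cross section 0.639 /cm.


k_inf = nu * Sigma_f / Sigma_a
k_inf = 2.76 * 0.189 / 0.639
k_inf = 0.81634

0.81634


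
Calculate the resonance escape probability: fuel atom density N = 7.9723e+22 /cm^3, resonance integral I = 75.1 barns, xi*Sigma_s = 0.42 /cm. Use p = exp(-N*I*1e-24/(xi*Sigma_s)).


p = exp(-N * I * 1e-24 / (xi*Sigma_s))
p = exp(-7.9723e+22 * 75.1 * 1e-24 / 0.42)
p = 6.4422e-07

6.4422e-07


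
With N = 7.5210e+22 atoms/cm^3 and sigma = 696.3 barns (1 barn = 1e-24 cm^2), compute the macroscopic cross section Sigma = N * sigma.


Sigma = N * sigma_barns * 1e-24
Sigma = 7.5210e+22 * 696.3 * 1e-24
Sigma = 52.369 /cm

52.369


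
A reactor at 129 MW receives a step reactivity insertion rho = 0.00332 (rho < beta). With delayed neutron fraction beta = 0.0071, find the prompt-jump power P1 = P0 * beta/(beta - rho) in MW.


P1/P0 = beta / (beta - rho)
P1/P0 = 0.0071 / (0.0071 - 0.00332) = 1.878307
P1 = 129 * 1.878307 = 242.30 MW

242.30


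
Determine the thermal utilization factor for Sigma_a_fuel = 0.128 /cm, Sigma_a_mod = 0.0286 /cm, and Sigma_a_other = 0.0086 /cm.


f = Sigma_a_fuel / (Sigma_a_fuel + Sigma_a_mod + Sigma_a_other)
f = 0.128 / (0.128 + 0.0286 + 0.0086)
f = 0.77482

0.77482


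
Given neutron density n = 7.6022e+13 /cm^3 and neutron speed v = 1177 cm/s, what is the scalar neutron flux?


phi = n * v
phi = 7.6022e+13 * 1177
phi = 8.9478e+16 /cm^2/s

8.9478e+16


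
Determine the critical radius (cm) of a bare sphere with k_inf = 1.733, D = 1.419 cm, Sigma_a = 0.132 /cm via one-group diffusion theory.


L^2 = D / Sigma_a = 1.419 / 0.132 = 10.75000 cm^2
B_m^2 = (k_inf - 1) / L^2 = (1.733 - 1) / 10.75000 = 0.06818605 /cm^2
For a bare sphere: B_g = pi/R, so R_c = pi / sqrt(B_m^2)
R_c = pi / sqrt(0.06818605) = 12.031 cm

12.031


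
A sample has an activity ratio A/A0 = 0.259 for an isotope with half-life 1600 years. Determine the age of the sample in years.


lambda = ln(2) / t_half = ln(2) / 1600 = 4.332170e-04 /yr
t = -ln(A/A0) / lambda
t = -ln(0.259) / 4.332170e-04
t = 3118.4 yr

3118.4


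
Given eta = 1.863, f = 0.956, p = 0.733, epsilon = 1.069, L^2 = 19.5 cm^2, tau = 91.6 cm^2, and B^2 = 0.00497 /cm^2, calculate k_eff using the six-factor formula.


k_inf = eta*f*p*eps = 1.863*0.956*0.733*1.069 = 1.395573
P_TNL = 1/(1 + L^2*B^2) = 1/(1 + 19.5*0.00497) = 0.9116477
P_FNL = exp(-B^2*tau) = exp(-0.00497*91.6) = 0.6342881
k_eff = k_inf * P_TNL * P_FNL = 1.395573 * 0.9116477 * 0.6342881
k_eff = 0.80699

0.80699


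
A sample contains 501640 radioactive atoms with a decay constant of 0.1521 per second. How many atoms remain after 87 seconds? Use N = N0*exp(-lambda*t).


N = N0 * exp(-lambda * t)
N = 501640 * exp(-0.1521 * 87)
N = 0.89847

0.89847


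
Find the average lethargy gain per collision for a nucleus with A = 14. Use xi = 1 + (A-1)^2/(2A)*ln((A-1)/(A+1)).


xi = 1 + (A-1)^2/(2A) * ln((A-1)/(A+1))
xi = 1 + (14-1)^2/(2*14) * ln((14-1)/(14 +1))
xi = 0.13628

0.13628


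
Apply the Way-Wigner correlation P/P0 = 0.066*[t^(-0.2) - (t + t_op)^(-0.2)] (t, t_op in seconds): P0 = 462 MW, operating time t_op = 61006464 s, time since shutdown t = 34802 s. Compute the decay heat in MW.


P/P0 = 0.066 * [t^(-0.2) - (t + t_op)^(-0.2)]
P/P0 = 0.066 * [34802^(-0.2) - (34802 + 61006464)^(-0.2)]
P/P0 = 0.066 * [0.1235035 - 0.02772524] = 0.006321365
P = 462 * 0.006321365 = 2.9205 MW

2.9205


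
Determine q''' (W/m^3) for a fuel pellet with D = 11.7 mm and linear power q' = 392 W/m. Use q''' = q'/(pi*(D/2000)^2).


r = D / 2 / 1000 = 11.7 / 2 / 1000 = 0.00585 m
q''' = q' / (pi * r^2)
q''' = 392 / (pi * 0.00585^2)
q''' = 3.6461e+06 W/m^3

3.6461e+06


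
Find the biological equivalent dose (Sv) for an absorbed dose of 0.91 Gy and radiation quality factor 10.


H = D * Q
H = 0.91 * 10
H = 9.1000 Sv

9.1000


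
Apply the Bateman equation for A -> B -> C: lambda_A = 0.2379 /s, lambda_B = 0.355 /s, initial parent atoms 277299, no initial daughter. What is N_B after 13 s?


N_B(t) = lambda_A * N_A0 / (lambda_B - lambda_A) * [exp(-lambda_A*t) - exp(-lambda_B*t)]
exp(-0.2379*13) = 0.04537926; exp(-0.355*13) = 0.009902183
N_B = 0.2379 * 277299 / (0.355 - 0.2379) * (0.04537926 - 0.009902183)
N_B = 19986

19986


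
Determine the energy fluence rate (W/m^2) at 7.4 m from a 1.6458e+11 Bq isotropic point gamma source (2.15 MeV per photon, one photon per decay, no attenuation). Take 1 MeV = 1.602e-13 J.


psi = A * E * 1.602e-13 / (4*pi*r^2)
psi = 1.6458e+11 * 2.15 * 1.602e-13 / (4*pi*7.4^2)
psi = 8.2377e-05 W/m^2

8.2377e-05


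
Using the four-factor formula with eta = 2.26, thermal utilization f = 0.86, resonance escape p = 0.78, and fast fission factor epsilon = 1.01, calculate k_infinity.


k_inf = eta * f * p * epsilon
k_inf = 2.26 * 0.86 * 0.78 * 1.01
k_inf = 1.5312

1.5312


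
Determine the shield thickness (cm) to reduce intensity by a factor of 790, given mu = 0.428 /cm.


x = ln(factor) / mu
x = ln(790) / 0.428
x = 15.589 cm

15.589


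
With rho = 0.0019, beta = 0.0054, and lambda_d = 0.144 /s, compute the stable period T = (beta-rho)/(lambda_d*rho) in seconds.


T = (beta - rho) / (lambda_d * rho)
T = (0.0054 - 0.0019) / (0.144 * 0.0019)
T = 12.792 s

12.792


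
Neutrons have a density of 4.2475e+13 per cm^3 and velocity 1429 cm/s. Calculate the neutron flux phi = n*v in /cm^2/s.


phi = n * v
phi = 4.2475e+13 * 1429
phi = 6.0697e+16 /cm^2/s

6.0697e+16


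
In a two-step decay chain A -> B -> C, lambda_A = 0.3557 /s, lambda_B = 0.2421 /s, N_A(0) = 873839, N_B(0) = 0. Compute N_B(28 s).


N_B(t) = lambda_A * N_A0 / (lambda_B - lambda_A) * [exp(-lambda_A*t) - exp(-lambda_B*t)]
exp(-0.3557*28) = 4.727164e-05; exp(-0.2421*28) = 0.001137639
N_B = 0.3557 * 873839 / (0.2421 - 0.3557) * (4.727164e-05 - 0.001137639)
N_B = 2983.4

2983.4


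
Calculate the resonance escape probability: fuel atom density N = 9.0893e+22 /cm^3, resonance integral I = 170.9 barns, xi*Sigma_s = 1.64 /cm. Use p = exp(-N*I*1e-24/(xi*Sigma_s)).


p = exp(-N * I * 1e-24 / (xi*Sigma_s))
p = exp(-9.0893e+22 * 170.9 * 1e-24 / 1.64)
p = 7.6999e-05

7.6999e-05


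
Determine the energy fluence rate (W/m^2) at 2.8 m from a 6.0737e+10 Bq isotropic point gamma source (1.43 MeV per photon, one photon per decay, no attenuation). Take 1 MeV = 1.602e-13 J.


psi = A * E * 1.602e-13 / (4*pi*r^2)
psi = 6.0737e+10 * 1.43 * 1.602e-13 / (4*pi*2.8^2)
psi = 1.4123e-04 W/m^2

1.4123e-04


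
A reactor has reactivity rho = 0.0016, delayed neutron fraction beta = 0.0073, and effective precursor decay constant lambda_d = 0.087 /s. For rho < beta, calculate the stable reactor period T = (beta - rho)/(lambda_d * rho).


T = (beta - rho) / (lambda_d * rho)
T = (0.0073 - 0.0016) / (0.087 * 0.0016)
T = 40.948 s

40.948


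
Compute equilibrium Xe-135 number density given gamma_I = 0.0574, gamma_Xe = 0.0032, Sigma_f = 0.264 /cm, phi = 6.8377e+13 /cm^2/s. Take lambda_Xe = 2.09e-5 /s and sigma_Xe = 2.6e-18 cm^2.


Xe_eq = (gamma_I + gamma_Xe) * Sigma_f * phi / (lambda_Xe + sigma_Xe * phi)
Numerator = (0.0574 + 0.0032) * 0.264 * 6.8377e+13 = 1.093923e+12
Denominator = 2.09e-5 + 2.6e-18 * 6.8377e+13 = 1.986802e-04
Xe_eq = 1.093923e+12 / 1.986802e-04 = 5.5059e+15 /cm^3

5.5059e+15


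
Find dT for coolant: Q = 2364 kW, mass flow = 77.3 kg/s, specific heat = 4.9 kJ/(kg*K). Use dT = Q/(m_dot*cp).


dT = Q / (m_dot * cp)
dT = 2364 / (77.3 * 4.9)
dT = 6.2413 C

6.2413


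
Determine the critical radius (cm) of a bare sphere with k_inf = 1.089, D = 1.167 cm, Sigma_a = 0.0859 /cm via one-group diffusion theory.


L^2 = D / Sigma_a = 1.167 / 0.0859 = 13.58556 cm^2
B_m^2 = (k_inf - 1) / L^2 = (1.089 - 1) / 13.58556 = 0.006551073 /cm^2
For a bare sphere: B_g = pi/R, so R_c = pi / sqrt(B_m^2)
R_c = pi / sqrt(0.006551073) = 38.814 cm

38.814


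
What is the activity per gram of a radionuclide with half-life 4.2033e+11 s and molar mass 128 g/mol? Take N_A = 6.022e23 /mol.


lambda = ln(2) / t_half = ln(2) / 4.2033e+11 = 1.649055e-12 /s
SA = lambda * N_A / M
SA = 1.649055e-12 * 6.022e23 / 128
SA = 7.7583e+09 Bq/g

7.7583e+09


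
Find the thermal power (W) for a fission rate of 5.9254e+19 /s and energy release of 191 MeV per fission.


P = fission_rate * E_MeV * 1.602e-13
P = 5.9254e+19 * 191 * 1.602e-13
P = 1.8131e+09 W

1.8131e+09


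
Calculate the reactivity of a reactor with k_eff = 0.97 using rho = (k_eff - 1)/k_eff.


rho = (k_eff - 1) / k_eff
rho = (0.97 - 1) / 0.97
rho = -0.030928

-0.030928


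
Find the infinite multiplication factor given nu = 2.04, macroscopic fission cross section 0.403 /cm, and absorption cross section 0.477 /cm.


k_inf = nu * Sigma_f / Sigma_a
k_inf = 2.04 * 0.403 / 0.477
k_inf = 1.7235

1.7235


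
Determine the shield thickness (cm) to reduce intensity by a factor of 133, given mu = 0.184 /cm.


x = ln(factor) / mu
x = ln(133) / 0.184
x = 26.578 cm

26.578


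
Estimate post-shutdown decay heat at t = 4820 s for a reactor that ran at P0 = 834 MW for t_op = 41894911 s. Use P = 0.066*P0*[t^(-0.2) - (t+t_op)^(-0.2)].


P/P0 = 0.066 * [t^(-0.2) - (t + t_op)^(-0.2)]
P/P0 = 0.066 * [4820^(-0.2) - (4820 + 41894911)^(-0.2)]
P/P0 = 0.066 * [0.1833963 - 0.02989219] = 0.01013127
P = 834 * 0.01013127 = 8.4495 MW

8.4495


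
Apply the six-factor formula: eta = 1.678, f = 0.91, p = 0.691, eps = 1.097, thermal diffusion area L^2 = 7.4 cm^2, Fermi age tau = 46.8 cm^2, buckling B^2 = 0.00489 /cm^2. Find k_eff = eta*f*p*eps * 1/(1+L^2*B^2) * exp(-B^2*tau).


k_inf = eta*f*p*eps = 1.678*0.91*0.691*1.097 = 1.157492
P_TNL = 1/(1 + L^2*B^2) = 1/(1 + 7.4*0.00489) = 0.9650777
P_FNL = exp(-B^2*tau) = exp(-0.00489*46.8) = 0.7954463
k_eff = k_inf * P_TNL * P_FNL = 1.157492 * 0.9650777 * 0.7954463
k_eff = 0.88857

0.88857


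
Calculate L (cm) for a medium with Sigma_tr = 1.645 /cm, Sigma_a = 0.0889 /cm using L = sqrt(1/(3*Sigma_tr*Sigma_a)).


D = 1 / (3 * Sigma_tr) = 1 / (3 * 1.645) = 0.2026342 cm
L = sqrt(D / Sigma_a)
L = sqrt(0.2026342 / 0.0889)
L = 1.5098 cm

1.5098


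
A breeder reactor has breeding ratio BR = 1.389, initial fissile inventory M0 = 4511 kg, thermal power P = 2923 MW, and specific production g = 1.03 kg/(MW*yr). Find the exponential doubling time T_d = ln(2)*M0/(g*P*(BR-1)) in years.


Breeding gain G = BR - 1 = 1.389 - 1 = 0.389
Fissile production rate = g * P * G = 1.03 * 2923 * 0.389 = 1171.15841 kg/yr
T_d = ln(2) * M0 / (g * P * G)
T_d = ln(2) * 4511 / 1171.15841 = 2.6698 yr

2.6698


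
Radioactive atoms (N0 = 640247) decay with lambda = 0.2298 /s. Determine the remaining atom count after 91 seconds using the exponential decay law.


N = N0 * exp(-lambda * t)
N = 640247 * exp(-0.2298 * 91)
N = 5.3023e-04

5.3023e-04


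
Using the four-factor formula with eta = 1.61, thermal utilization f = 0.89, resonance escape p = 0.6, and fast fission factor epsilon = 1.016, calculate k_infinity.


k_inf = eta * f * p * epsilon
k_inf = 1.61 * 0.89 * 0.6 * 1.016
k_inf = 0.87350

0.87350


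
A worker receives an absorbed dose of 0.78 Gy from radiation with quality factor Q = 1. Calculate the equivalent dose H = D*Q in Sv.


H = D * Q
H = 0.78 * 1
H = 0.78000 Sv

0.78000


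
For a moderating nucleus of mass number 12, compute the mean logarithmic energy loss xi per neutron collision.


xi = 1 + (A-1)^2/(2A) * ln((A-1)/(A+1))
xi = 1 + (12-1)^2/(2*12) * ln((12-1)/(12 +1))
xi = 0.15777

0.15777


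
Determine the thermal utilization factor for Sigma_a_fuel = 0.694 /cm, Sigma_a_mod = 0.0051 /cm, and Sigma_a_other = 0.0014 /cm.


f = Sigma_a_fuel / (Sigma_a_fuel + Sigma_a_mod + Sigma_a_other)
f = 0.694 / (0.694 + 0.0051 + 0.0014)
f = 0.99072

0.99072


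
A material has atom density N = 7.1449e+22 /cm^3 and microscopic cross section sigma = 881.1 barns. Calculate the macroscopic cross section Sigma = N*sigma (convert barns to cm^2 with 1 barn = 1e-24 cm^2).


Sigma = N * sigma_barns * 1e-24
Sigma = 7.1449e+22 * 881.1 * 1e-24
Sigma = 62.954 /cm

62.954


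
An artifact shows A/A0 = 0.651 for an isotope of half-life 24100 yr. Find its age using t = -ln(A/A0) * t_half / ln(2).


lambda = ln(2) / t_half = ln(2) / 24100 = 2.876129e-05 /yr
t = -ln(A/A0) / lambda
t = -ln(0.651) / 2.876129e-05
t = 14924 yr

14924


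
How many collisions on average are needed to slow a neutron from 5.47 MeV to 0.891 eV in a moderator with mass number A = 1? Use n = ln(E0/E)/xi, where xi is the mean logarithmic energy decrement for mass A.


xi = 1 + (A-1)^2/(2A)*ln((A-1)/(A+1)) = 1 (for A = 1)
n = ln(E0/E) / xi
n = ln(5.47e6 / 0.891) / 1
n = ln(6.139169e+06) / 1 = 15.630

15.630


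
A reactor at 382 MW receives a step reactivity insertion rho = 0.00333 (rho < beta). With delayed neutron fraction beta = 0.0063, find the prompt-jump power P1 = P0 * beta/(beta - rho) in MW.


P1/P0 = beta / (beta - rho)
P1/P0 = 0.0063 / (0.0063 - 0.00333) = 2.121212
P1 = 382 * 2.121212 = 810.30 MW

810.30


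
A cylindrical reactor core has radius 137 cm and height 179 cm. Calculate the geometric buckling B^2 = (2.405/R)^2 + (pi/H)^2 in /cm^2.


B^2 = (2.405/R)^2 + (pi/H)^2
B^2 = (2.405/137)^2 + (pi/179)^2
B^2 = 6.1620e-04 /cm^2

6.1620e-04


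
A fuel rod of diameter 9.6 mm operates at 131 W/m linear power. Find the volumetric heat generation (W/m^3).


r = D / 2 / 1000 = 9.6 / 2 / 1000 = 0.0048 m
q''' = q' / (pi * r^2)
q''' = 131 / (pi * 0.0048^2)
q''' = 1.8098e+06 W/m^3

1.8098e+06


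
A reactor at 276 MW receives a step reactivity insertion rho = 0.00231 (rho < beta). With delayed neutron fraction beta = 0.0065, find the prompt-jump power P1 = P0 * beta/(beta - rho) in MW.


P1/P0 = beta / (beta - rho)
P1/P0 = 0.0065 / (0.0065 - 0.00231) = 1.551313
P1 = 276 * 1.551313 = 428.16 MW

428.16


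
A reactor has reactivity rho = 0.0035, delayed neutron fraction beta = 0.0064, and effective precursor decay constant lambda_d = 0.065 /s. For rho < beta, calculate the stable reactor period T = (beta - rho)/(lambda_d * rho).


T = (beta - rho) / (lambda_d * rho)
T = (0.0064 - 0.0035) / (0.065 * 0.0035)
T = 12.747 s

12.747


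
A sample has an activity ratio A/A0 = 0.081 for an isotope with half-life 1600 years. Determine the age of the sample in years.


lambda = ln(2) / t_half = ln(2) / 1600 = 4.332170e-04 /yr
t = -ln(A/A0) / lambda
t = -ln(0.081) / 4.332170e-04
t = 5801.5 yr

5801.5


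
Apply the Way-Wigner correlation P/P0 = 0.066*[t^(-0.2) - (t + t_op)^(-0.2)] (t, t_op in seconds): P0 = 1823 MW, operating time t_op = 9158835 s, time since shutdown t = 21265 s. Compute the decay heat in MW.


P/P0 = 0.066 * [t^(-0.2) - (t + t_op)^(-0.2)]
P/P0 = 0.066 * [21265^(-0.2) - (21265 + 9158835)^(-0.2)]
P/P0 = 0.066 * [0.1362909 - 0.04049771] = 0.006322351
P = 1823 * 0.006322351 = 11.526 MW

11.526


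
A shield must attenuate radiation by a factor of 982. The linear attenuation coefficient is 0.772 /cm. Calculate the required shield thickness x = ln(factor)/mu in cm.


x = ln(factor) / mu
x = ln(982) / 0.772
x = 8.9243 cm

8.9243


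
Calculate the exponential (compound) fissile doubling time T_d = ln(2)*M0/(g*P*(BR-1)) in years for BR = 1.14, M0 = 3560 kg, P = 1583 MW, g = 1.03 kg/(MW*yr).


Breeding gain G = BR - 1 = 1.14 - 1 = 0.14
Fissile production rate = g * P * G = 1.03 * 1583 * 0.14 = 228.2686 kg/yr
T_d = ln(2) * M0 / (g * P * G)
T_d = ln(2) * 3560 / 228.2686 = 10.810 yr

10.810


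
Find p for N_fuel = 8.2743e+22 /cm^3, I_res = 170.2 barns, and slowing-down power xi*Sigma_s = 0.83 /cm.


p = exp(-N * I * 1e-24 / (xi*Sigma_s))
p = exp(-8.2743e+22 * 170.2 * 1e-24 / 0.83)
p = 4.2776e-08

4.2776e-08


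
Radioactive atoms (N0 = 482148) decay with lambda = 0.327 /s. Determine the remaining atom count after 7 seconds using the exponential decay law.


N = N0 * exp(-lambda * t)
N = 482148 * exp(-0.327 * 7)
N = 48874

48874


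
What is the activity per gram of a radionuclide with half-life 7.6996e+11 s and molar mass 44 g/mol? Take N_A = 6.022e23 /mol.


lambda = ln(2) / t_half = ln(2) / 7.6996e+11 = 9.002379e-13 /s
SA = lambda * N_A / M
SA = 9.002379e-13 * 6.022e23 / 44
SA = 1.2321e+10 Bq/g

1.2321e+10


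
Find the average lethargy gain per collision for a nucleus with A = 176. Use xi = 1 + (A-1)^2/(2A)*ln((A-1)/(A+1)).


xi = 1 + (A-1)^2/(2A) * ln((A-1)/(A+1))
xi = 1 + (176-1)^2/(2*176) * ln((176-1)/(176 +1))
xi = 0.011321

0.011321


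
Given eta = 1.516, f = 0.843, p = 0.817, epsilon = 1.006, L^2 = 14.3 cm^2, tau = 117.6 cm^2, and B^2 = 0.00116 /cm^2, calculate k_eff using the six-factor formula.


k_inf = eta*f*p*eps = 1.516*0.843*0.817*1.006 = 1.050381
P_TNL = 1/(1 + L^2*B^2) = 1/(1 + 14.3*0.00116) = 0.9836827
P_FNL = exp(-B^2*tau) = exp(-0.00116*117.6) = 0.8724796
k_eff = k_inf * P_TNL * P_FNL = 1.050381 * 0.9836827 * 0.8724796
k_eff = 0.90148

0.90148


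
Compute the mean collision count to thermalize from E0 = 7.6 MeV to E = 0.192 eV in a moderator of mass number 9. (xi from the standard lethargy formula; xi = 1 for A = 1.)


xi = 1 + (A-1)^2/(2A)*ln((A-1)/(A+1)) = 0.2066007 (for A = 9)
n = ln(E0/E) / xi
n = ln(7.6e6 / 0.192) / 0.2066007
n = ln(3.958333e+07) / 0.2066007 = 84.675

84.675


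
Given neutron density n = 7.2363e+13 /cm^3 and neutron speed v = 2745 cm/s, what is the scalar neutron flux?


phi = n * v
phi = 7.2363e+13 * 2745
phi = 1.9864e+17 /cm^2/s

1.9864e+17


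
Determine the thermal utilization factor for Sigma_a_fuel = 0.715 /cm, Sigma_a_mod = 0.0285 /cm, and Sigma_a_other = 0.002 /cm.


f = Sigma_a_fuel / (Sigma_a_fuel + Sigma_a_mod + Sigma_a_other)
f = 0.715 / (0.715 + 0.0285 + 0.002)
f = 0.95909

0.95909


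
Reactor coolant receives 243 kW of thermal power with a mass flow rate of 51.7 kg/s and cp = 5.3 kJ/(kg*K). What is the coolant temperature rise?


dT = Q / (m_dot * cp)
dT = 243 / (51.7 * 5.3)
dT = 0.88683 C

0.88683


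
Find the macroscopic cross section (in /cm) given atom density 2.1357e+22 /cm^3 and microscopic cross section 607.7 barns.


Sigma = N * sigma_barns * 1e-24
Sigma = 2.1357e+22 * 607.7 * 1e-24
Sigma = 12.979 /cm

12.979


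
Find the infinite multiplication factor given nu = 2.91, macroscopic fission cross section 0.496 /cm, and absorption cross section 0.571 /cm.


k_inf = nu * Sigma_f / Sigma_a
k_inf = 2.91 * 0.496 / 0.571
k_inf = 2.5278

2.5278


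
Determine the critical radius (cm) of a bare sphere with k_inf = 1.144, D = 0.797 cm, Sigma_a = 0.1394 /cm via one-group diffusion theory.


L^2 = D / Sigma_a = 0.797 / 0.1394 = 5.717360 cm^2
B_m^2 = (k_inf - 1) / L^2 = (1.144 - 1) / 5.717360 = 0.02518645 /cm^2
For a bare sphere: B_g = pi/R, so R_c = pi / sqrt(B_m^2)
R_c = pi / sqrt(0.02518645) = 19.795 cm

19.795


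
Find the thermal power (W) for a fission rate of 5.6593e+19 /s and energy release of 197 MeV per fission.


P = fission_rate * E_MeV * 1.602e-13
P = 5.6593e+19 * 197 * 1.602e-13
P = 1.7860e+09 W

1.7860e+09


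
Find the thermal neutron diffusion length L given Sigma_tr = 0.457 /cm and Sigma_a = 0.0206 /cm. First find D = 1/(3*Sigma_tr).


D = 1 / (3 * Sigma_tr) = 1 / (3 * 0.457) = 0.7293946 cm
L = sqrt(D / Sigma_a)
L = sqrt(0.7293946 / 0.0206)
L = 5.9504 cm

5.9504


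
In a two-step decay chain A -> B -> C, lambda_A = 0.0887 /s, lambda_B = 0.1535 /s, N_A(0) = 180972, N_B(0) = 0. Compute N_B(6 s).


N_B(t) = lambda_A * N_A0 / (lambda_B - lambda_A) * [exp(-lambda_A*t) - exp(-lambda_B*t)]
exp(-0.0887*6) = 0.5873115; exp(-0.1535*6) = 0.3981207
N_B = 0.0887 * 180972 / (0.1535 - 0.0887) * (0.5873115 - 0.3981207)
N_B = 46866

46866


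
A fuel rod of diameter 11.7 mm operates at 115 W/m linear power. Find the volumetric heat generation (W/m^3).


r = D / 2 / 1000 = 11.7 / 2 / 1000 = 0.00585 m
q''' = q' / (pi * r^2)
q''' = 115 / (pi * 0.00585^2)
q''' = 1.0696e+06 W/m^3

1.0696e+06


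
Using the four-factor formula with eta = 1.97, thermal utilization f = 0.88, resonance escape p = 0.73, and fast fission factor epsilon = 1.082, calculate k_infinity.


k_inf = eta * f * p * epsilon
k_inf = 1.97 * 0.88 * 0.73 * 1.082
k_inf = 1.3693

1.3693


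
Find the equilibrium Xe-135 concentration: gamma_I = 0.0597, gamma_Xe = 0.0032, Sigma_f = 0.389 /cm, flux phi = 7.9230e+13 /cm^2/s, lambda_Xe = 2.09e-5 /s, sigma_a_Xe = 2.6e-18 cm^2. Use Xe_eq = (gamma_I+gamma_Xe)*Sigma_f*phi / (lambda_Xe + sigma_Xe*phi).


Xe_eq = (gamma_I + gamma_Xe) * Sigma_f * phi / (lambda_Xe + sigma_Xe * phi)
Numerator = (0.0597 + 0.0032) * 0.389 * 7.9230e+13 = 1.938608e+12
Denominator = 2.09e-5 + 2.6e-18 * 7.9230e+13 = 2.268980e-04
Xe_eq = 1.938608e+12 / 2.268980e-04 = 8.5440e+15 /cm^3

8.5440e+15


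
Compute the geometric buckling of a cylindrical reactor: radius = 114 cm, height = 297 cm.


B^2 = (2.405/R)^2 + (pi/H)^2
B^2 = (2.405/114)^2 + (pi/297)^2
B^2 = 5.5695e-04 /cm^2

5.5695e-04


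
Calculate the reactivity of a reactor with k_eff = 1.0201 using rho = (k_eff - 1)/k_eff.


rho = (k_eff - 1) / k_eff
rho = (1.0201 - 1) / 1.0201
rho = 0.019704

0.019704


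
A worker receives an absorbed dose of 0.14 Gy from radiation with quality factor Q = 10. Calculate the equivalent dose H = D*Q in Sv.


H = D * Q
H = 0.14 * 10
H = 1.4000 Sv

1.4000


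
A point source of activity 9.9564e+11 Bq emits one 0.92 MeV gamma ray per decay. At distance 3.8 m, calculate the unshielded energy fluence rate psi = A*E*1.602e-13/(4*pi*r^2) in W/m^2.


psi = A * E * 1.602e-13 / (4*pi*r^2)
psi = 9.9564e+11 * 0.92 * 1.602e-13 / (4*pi*3.8^2)
psi = 8.0868e-04 W/m^2

8.0868e-04


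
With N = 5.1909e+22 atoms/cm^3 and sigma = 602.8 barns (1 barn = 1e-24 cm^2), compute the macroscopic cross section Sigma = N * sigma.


Sigma = N * sigma_barns * 1e-24
Sigma = 5.1909e+22 * 602.8 * 1e-24
Sigma = 31.291 /cm

31.291


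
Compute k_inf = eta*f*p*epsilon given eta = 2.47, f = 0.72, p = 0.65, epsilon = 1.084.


k_inf = eta * f * p * epsilon
k_inf = 2.47 * 0.72 * 0.65 * 1.084
k_inf = 1.2531

1.2531


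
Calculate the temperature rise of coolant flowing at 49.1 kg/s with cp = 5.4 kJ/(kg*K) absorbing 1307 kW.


dT = Q / (m_dot * cp)
dT = 1307 / (49.1 * 5.4)
dT = 4.9295 C

4.9295


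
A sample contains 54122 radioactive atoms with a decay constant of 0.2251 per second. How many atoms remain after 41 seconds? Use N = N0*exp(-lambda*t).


N = N0 * exp(-lambda * t)
N = 54122 * exp(-0.2251 * 41)
N = 5.3116

5.3116


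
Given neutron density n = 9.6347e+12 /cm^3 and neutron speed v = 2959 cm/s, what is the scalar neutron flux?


phi = n * v
phi = 9.6347e+12 * 2959
phi = 2.8509e+16 /cm^2/s

2.8509e+16


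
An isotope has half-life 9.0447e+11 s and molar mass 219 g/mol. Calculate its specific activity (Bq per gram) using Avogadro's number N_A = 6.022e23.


lambda = ln(2) / t_half = ln(2) / 9.0447e+11 = 7.663573e-13 /s
SA = lambda * N_A / M
SA = 7.663573e-13 * 6.022e23 / 219
SA = 2.1073e+09 Bq/g

2.1073e+09


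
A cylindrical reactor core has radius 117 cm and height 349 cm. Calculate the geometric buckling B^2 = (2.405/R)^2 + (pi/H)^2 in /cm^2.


B^2 = (2.405/R)^2 + (pi/H)^2
B^2 = (2.405/117)^2 + (pi/349)^2
B^2 = 5.0356e-04 /cm^2

5.0356e-04


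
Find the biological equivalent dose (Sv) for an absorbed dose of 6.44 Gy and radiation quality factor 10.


H = D * Q
H = 6.44 * 10
H = 64.400 Sv

64.400


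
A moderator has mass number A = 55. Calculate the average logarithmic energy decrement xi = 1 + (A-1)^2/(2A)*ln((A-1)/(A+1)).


xi = 1 + (A-1)^2/(2A) * ln((A-1)/(A+1))
xi = 1 + (55-1)^2/(2*55) * ln((55-1)/(55 +1))
xi = 0.035927

0.035927


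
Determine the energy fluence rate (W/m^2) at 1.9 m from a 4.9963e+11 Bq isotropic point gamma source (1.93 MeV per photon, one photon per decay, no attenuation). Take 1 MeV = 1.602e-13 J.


psi = A * E * 1.602e-13 / (4*pi*r^2)
psi = 4.9963e+11 * 1.93 * 1.602e-13 / (4*pi*1.9^2)
psi = 0.0034053 W/m^2

0.0034053


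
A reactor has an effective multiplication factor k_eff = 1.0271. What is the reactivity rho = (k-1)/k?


rho = (k_eff - 1) / k_eff
rho = (1.0271 - 1) / 1.0271
rho = 0.026385

0.026385


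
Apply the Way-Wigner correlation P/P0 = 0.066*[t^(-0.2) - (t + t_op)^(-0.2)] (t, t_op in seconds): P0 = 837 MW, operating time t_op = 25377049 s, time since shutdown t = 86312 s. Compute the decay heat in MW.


P/P0 = 0.066 * [t^(-0.2) - (t + t_op)^(-0.2)]
P/P0 = 0.066 * [86312^(-0.2) - (86312 + 25377049)^(-0.2)]
P/P0 = 0.066 * [0.1029878 - 0.03302303] = 0.004617675
P = 837 * 0.004617675 = 3.8650 MW

3.8650


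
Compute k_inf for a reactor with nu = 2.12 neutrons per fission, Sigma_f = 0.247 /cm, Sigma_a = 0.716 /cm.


k_inf = nu * Sigma_f / Sigma_a
k_inf = 2.12 * 0.247 / 0.716
k_inf = 0.73134

0.73134


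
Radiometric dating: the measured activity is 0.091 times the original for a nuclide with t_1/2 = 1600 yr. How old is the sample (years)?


lambda = ln(2) / t_half = ln(2) / 1600 = 4.332170e-04 /yr
t = -ln(A/A0) / lambda
t = -ln(0.091) / 4.332170e-04
t = 5532.8 yr

5532.8


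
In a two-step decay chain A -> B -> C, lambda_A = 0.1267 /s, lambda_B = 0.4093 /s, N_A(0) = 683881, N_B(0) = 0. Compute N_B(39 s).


N_B(t) = lambda_A * N_A0 / (lambda_B - lambda_A) * [exp(-lambda_A*t) - exp(-lambda_B*t)]
exp(-0.1267*39) = 0.007145303; exp(-0.4093*39) = 1.168120e-07
N_B = 0.1267 * 683881 / (0.4093 - 0.1267) * (0.007145303 - 1.168120e-07)
N_B = 2190.8

2190.8


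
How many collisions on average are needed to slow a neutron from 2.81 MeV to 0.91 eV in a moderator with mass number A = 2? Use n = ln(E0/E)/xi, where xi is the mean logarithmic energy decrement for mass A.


xi = 1 + (A-1)^2/(2A)*ln((A-1)/(A+1)) = 0.7253469 (for A = 2)
n = ln(E0/E) / xi
n = ln(2.81e6 / 0.91) / 0.7253469
n = ln(3.087912e+06) / 0.7253469 = 20.601

20.601


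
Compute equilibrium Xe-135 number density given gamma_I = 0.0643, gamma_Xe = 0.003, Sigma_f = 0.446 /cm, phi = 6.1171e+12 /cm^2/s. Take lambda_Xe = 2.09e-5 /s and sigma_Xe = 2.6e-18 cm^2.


Xe_eq = (gamma_I + gamma_Xe) * Sigma_f * phi / (lambda_Xe + sigma_Xe * phi)
Numerator = (0.0643 + 0.003) * 0.446 * 6.1171e+12 = 1.836097e+11
Denominator = 2.09e-5 + 2.6e-18 * 6.1171e+12 = 3.680446e-05
Xe_eq = 1.836097e+11 / 3.680446e-05 = 4.9888e+15 /cm^3

4.9888e+15


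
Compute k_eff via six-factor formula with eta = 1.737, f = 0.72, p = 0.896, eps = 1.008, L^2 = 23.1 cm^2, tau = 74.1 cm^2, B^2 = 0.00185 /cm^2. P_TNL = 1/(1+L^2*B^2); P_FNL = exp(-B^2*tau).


k_inf = eta*f*p*eps = 1.737*0.72*0.896*1.008 = 1.129538
P_TNL = 1/(1 + L^2*B^2) = 1/(1 + 23.1*0.00185) = 0.9590164
P_FNL = exp(-B^2*tau) = exp(-0.00185*74.1) = 0.8718961
k_eff = k_inf * P_TNL * P_FNL = 1.129538 * 0.9590164 * 0.8718961
k_eff = 0.94448

0.94448


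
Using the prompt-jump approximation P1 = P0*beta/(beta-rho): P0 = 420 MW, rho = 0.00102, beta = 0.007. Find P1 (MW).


P1/P0 = beta / (beta - rho)
P1/P0 = 0.007 / (0.007 - 0.00102) = 1.170569
P1 = 420 * 1.170569 = 491.64 MW

491.64


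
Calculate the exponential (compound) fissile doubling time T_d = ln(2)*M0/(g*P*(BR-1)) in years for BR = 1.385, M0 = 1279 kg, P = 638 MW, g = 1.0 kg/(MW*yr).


Breeding gain G = BR - 1 = 1.385 - 1 = 0.385
Fissile production rate = g * P * G = 1.0 * 638 * 0.385 = 245.63 kg/yr
T_d = ln(2) * M0 / (g * P * G)
T_d = ln(2) * 1279 / 245.63 = 3.6092 yr

3.6092


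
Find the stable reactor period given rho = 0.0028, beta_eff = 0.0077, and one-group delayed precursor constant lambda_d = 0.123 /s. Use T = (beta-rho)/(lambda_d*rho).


T = (beta - rho) / (lambda_d * rho)
T = (0.0077 - 0.0028) / (0.123 * 0.0028)
T = 14.228 s

14.228


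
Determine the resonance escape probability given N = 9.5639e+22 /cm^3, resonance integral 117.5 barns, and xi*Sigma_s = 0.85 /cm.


p = exp(-N * I * 1e-24 / (xi*Sigma_s))
p = exp(-9.5639e+22 * 117.5 * 1e-24 / 0.85)
p = 1.8127e-06

1.8127e-06


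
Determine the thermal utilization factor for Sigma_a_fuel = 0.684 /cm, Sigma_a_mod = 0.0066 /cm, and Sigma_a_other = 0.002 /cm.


f = Sigma_a_fuel / (Sigma_a_fuel + Sigma_a_mod + Sigma_a_other)
f = 0.684 / (0.684 + 0.0066 + 0.002)
f = 0.98758

0.98758


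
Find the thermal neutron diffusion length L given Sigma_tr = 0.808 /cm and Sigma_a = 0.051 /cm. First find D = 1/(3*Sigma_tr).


D = 1 / (3 * Sigma_tr) = 1 / (3 * 0.808) = 0.4125413 cm
L = sqrt(D / Sigma_a)
L = sqrt(0.4125413 / 0.051)
L = 2.8441 cm

2.8441


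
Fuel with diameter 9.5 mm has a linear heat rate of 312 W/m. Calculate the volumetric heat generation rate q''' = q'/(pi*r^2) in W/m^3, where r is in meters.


r = D / 2 / 1000 = 9.5 / 2 / 1000 = 0.00475 m
q''' = q' / (pi * r^2)
q''' = 312 / (pi * 0.00475^2)
q''' = 4.4017e+06 W/m^3

4.4017e+06


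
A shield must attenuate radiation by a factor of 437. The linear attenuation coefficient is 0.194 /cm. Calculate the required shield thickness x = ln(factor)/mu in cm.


x = ln(factor) / mu
x = ln(437) / 0.194
x = 31.340 cm

31.340


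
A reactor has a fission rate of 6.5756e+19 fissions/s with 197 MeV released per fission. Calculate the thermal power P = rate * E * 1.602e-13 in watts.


P = fission_rate * E_MeV * 1.602e-13
P = 6.5756e+19 * 197 * 1.602e-13
P = 2.0752e+09 W

2.0752e+09


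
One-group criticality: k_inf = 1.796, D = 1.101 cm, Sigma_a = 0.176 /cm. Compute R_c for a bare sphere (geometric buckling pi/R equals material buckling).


L^2 = D / Sigma_a = 1.101 / 0.176 = 6.255682 cm^2
B_m^2 = (k_inf - 1) / L^2 = (1.796 - 1) / 6.255682 = 0.1272443 /cm^2
For a bare sphere: B_g = pi/R, so R_c = pi / sqrt(B_m^2)
R_c = pi / sqrt(0.1272443) = 8.8071 cm

8.8071


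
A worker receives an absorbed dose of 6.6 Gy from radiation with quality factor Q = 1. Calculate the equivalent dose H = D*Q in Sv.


H = D * Q
H = 6.6 * 1
H = 6.6000 Sv

6.6000


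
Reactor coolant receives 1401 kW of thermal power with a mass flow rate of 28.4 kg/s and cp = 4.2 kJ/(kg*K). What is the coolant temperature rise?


dT = Q / (m_dot * cp)
dT = 1401 / (28.4 * 4.2)
dT = 11.745 C

11.745


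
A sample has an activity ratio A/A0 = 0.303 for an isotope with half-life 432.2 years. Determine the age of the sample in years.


lambda = ln(2) / t_half = ln(2) / 432.2 = 0.001603765 /yr
t = -ln(A/A0) / lambda
t = -ln(0.303) / 0.001603765
t = 744.51 yr

744.51


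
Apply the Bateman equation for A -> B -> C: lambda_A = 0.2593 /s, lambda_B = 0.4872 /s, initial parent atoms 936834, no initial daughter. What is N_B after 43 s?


N_B(t) = lambda_A * N_A0 / (lambda_B - lambda_A) * [exp(-lambda_A*t) - exp(-lambda_B*t)]
exp(-0.2593*43) = 1.437672e-05; exp(-0.4872*43) = 7.974516e-10
N_B = 0.2593 * 936834 / (0.4872 - 0.2593) * (1.437672e-05 - 7.974516e-10)
N_B = 15.323

15.323


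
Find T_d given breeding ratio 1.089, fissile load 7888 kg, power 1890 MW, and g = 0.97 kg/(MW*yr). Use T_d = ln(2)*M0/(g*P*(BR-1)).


Breeding gain G = BR - 1 = 1.089 - 1 = 0.089
Fissile production rate = g * P * G = 0.97 * 1890 * 0.089 = 163.1637 kg/yr
T_d = ln(2) * M0 / (g * P * G)
T_d = ln(2) * 7888 / 163.1637 = 33.510 yr

33.510


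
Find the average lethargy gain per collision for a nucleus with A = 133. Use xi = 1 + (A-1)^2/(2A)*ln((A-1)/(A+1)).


xi = 1 + (A-1)^2/(2A) * ln((A-1)/(A+1))
xi = 1 + (133-1)^2/(2*133) * ln((133-1)/(133 +1))
xi = 0.014962

0.014962


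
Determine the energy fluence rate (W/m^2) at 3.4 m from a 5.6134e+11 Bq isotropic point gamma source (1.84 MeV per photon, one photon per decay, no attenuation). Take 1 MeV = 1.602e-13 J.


psi = A * E * 1.602e-13 / (4*pi*r^2)
psi = 5.6134e+11 * 1.84 * 1.602e-13 / (4*pi*3.4^2)
psi = 0.0011390 W/m^2

0.0011390


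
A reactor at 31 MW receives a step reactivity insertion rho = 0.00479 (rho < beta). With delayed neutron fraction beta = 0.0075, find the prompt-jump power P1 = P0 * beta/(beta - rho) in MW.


P1/P0 = beta / (beta - rho)
P1/P0 = 0.0075 / (0.0075 - 0.00479) = 2.767528
P1 = 31 * 2.767528 = 85.793 MW

85.793


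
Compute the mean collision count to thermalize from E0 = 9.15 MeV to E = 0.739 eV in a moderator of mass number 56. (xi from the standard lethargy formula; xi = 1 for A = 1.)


xi = 1 + (A-1)^2/(2A)*ln((A-1)/(A+1)) = 0.03529286 (for A = 56)
n = ln(E0/E) / xi
n = ln(9.15e6 / 0.739) / 0.03529286
n = ln(1.238160e+07) / 0.03529286 = 462.75

462.75


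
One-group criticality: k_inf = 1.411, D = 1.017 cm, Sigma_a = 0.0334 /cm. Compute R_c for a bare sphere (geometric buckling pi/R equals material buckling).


L^2 = D / Sigma_a = 1.017 / 0.0334 = 30.44910 cm^2
B_m^2 = (k_inf - 1) / L^2 = (1.411 - 1) / 30.44910 = 0.01349794 /cm^2
For a bare sphere: B_g = pi/R, so R_c = pi / sqrt(B_m^2)
R_c = pi / sqrt(0.01349794) = 27.041 cm

27.041


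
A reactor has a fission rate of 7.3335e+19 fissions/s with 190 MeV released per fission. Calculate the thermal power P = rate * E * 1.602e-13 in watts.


P = fission_rate * E_MeV * 1.602e-13
P = 7.3335e+19 * 190 * 1.602e-13
P = 2.2322e+09 W

2.2322e+09


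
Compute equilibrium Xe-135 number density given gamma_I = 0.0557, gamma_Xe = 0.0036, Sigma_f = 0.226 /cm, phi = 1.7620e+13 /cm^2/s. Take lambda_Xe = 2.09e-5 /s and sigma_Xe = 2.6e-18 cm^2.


Xe_eq = (gamma_I + gamma_Xe) * Sigma_f * phi / (lambda_Xe + sigma_Xe * phi)
Numerator = (0.0557 + 0.0036) * 0.226 * 1.7620e+13 = 2.361397e+11
Denominator = 2.09e-5 + 2.6e-18 * 1.7620e+13 = 6.671200e-05
Xe_eq = 2.361397e+11 / 6.671200e-05 = 3.5397e+15 /cm^3

3.5397e+15


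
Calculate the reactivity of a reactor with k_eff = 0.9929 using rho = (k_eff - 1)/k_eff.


rho = (k_eff - 1) / k_eff
rho = (0.9929 - 1) / 0.9929
rho = -0.0071508

-0.0071508


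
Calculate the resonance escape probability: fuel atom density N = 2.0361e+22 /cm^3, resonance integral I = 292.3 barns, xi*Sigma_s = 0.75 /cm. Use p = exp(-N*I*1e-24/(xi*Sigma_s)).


p = exp(-N * I * 1e-24 / (xi*Sigma_s))
p = exp(-2.0361e+22 * 292.3 * 1e-24 / 0.75)
p = 3.5786e-04

3.5786e-04


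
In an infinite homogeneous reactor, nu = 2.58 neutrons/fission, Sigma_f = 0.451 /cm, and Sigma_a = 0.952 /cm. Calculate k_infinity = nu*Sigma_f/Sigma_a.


k_inf = nu * Sigma_f / Sigma_a
k_inf = 2.58 * 0.451 / 0.952
k_inf = 1.2222

1.2222


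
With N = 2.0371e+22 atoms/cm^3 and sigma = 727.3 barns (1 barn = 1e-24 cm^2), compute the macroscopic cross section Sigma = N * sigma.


Sigma = N * sigma_barns * 1e-24
Sigma = 2.0371e+22 * 727.3 * 1e-24
Sigma = 14.816 /cm

14.816


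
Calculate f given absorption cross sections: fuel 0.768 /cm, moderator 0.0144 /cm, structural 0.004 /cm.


f = Sigma_a_fuel / (Sigma_a_fuel + Sigma_a_mod + Sigma_a_other)
f = 0.768 / (0.768 + 0.0144 + 0.004)
f = 0.97660

0.97660


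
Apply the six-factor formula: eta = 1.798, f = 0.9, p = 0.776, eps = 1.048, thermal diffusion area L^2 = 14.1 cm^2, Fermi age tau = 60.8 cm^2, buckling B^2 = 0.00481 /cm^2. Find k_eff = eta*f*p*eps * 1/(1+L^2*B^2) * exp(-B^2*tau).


k_inf = eta*f*p*eps = 1.798*0.9*0.776*1.048 = 1.315998
P_TNL = 1/(1 + L^2*B^2) = 1/(1 + 14.1*0.00481) = 0.9364865
P_FNL = exp(-B^2*tau) = exp(-0.00481*60.8) = 0.7464341
k_eff = k_inf * P_TNL * P_FNL = 1.315998 * 0.9364865 * 0.7464341
k_eff = 0.91992

0.91992


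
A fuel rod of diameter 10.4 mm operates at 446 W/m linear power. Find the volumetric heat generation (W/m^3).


r = D / 2 / 1000 = 10.4 / 2 / 1000 = 0.0052 m
q''' = q' / (pi * r^2)
q''' = 446 / (pi * 0.0052^2)
q''' = 5.2502e+06 W/m^3

5.2502e+06


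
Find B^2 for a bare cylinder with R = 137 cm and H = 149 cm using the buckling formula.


B^2 = (2.405/R)^2 + (pi/H)^2
B^2 = (2.405/137)^2 + (pi/149)^2
B^2 = 7.5273e-04 /cm^2

7.5273e-04


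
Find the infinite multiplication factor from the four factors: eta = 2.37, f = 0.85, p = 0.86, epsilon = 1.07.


k_inf = eta * f * p * epsilon
k_inf = 2.37 * 0.85 * 0.86 * 1.07
k_inf = 1.8537

1.8537


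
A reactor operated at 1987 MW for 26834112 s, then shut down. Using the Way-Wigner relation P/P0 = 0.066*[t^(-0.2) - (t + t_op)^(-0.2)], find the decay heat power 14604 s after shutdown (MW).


P/P0 = 0.066 * [t^(-0.2) - (t + t_op)^(-0.2)]
P/P0 = 0.066 * [14604^(-0.2) - (14604 + 26834112)^(-0.2)]
P/P0 = 0.066 * [0.1469284 - 0.03267498] = 0.007540726
P = 1987 * 0.007540726 = 14.983 MW

14.983


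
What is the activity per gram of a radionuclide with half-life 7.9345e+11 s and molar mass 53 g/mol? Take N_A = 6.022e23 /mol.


lambda = ln(2) / t_half = ln(2) / 7.9345e+11 = 8.735865e-13 /s
SA = lambda * N_A / M
SA = 8.735865e-13 * 6.022e23 / 53
SA = 9.9259e+09 Bq/g

9.9259e+09


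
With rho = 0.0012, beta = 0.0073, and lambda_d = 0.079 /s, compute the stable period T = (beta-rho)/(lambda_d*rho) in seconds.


T = (beta - rho) / (lambda_d * rho)
T = (0.0073 - 0.0012) / (0.079 * 0.0012)
T = 64.346 s

64.346


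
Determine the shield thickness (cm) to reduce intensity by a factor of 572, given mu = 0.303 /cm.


x = ln(factor) / mu
x = ln(572) / 0.303
x = 20.954 cm

20.954
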